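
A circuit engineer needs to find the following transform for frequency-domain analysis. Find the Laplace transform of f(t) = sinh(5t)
L{sinh(at)} = a/(s²-a²)
L{sinh(5t)} = 5/(s²-25)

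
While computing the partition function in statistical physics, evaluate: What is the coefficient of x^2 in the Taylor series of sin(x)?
sin(x) has only odd powers. Coefficient of x^2 = 0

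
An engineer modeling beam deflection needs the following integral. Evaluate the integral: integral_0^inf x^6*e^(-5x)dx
This is a Gamma integral. Substitute u=5x (du=5 dx):
integral_0^inf x^6*e^(-5x) dx=(1/5^7) integral_0^inf u^6*e^(-u) du
=Gamma(7)/5^7=6!/5^7=720/78125

Answer: 144/15625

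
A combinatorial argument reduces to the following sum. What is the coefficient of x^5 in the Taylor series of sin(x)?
sin(x)=Σ (-1)^k x^(2k + 1)/(2k + 1)!
For x^5: (-1)^2/5!=1/120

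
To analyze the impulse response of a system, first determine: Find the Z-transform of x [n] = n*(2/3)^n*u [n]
Using the property Z{n * a^n * u[n]}=az/(z-a)^2
With a=2/3: X(z)=(2/3)z/(z - 2/3)^2, |z| > 2/3

Answer: (2/3)z/(z - 2/3)^2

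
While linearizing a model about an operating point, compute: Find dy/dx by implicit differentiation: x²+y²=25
Differentiate both sides: 2x+2y·(dy/dx) = 0
Solve: dy/dx = -2x/(2y) = -x/y

Answer: dy/dx = -x/y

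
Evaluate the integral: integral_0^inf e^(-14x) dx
integral_0^inf e^(-14x) dx=[-1/14 * e^(-14x)]_0^inf
=0 - (-1/14)=1/14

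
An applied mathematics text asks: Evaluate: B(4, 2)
B(x,y)=Γ(x)Γ(y)/Γ(x + y)=(x-1)!(y-1)!/(x + y-1)!
B(4,2)=3!·1!/5!=1/20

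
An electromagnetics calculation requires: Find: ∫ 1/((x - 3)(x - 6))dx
Partial fractions: 1/((x-3)(x-6)) = A/(x-3) + B/(x-6)
A = -1/3, B = 1/3
∫ [-1/3· 1/(x-3) + 1/3· 1/(x-6)] dx
= (1/3)[ln|x-6| - ln|x-3|] + C

Answer: (1/3)·ln|(x-6)/(x-3)| + C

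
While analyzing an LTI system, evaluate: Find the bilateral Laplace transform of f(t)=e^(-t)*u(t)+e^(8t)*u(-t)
For e^(-t) * u(t): L = 1/(s+1), Re(s) > -1
For e^(8t) * u(-t): L = -1/(s-8), Re(s) < 8
Combined: F(s) = 1/(s+1)-1/(s-8), -1 < Re(s) < 8

Answer: 1/(s+1)-1/(s-8), ROC: -1 < Re(s) < 8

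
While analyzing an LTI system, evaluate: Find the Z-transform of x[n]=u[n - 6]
Using the time-shift property: Z{u[n-6]} = z^(-6) * z/(z-1)
= z^(-5)/(z-1)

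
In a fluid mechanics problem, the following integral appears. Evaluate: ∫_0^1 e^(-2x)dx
Antiderivative: (1/(-2))e^(-2x)
Evaluate: (1/(-2))(e^-2-1)

Answer: (e^-2-1)/(-2)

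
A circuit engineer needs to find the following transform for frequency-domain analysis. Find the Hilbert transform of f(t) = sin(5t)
The Hilbert transform shifts each frequency component by -pi/2.
H{sin(wt)}=-cos(wt)
With w=5: H{sin(5t)}=-cos(5t)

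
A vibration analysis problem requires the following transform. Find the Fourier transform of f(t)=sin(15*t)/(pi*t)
sin(W*t)/(pi*t)=(W/pi)*sinc(W*t/pi) is the impulse response of the ideal low-pass filter with cutoff W (here W=15).
Its Fourier transform is a rectangular function:
F(omega)=1 for |omega| < 15, 0 otherwise

Answer: rect(omega/30) [i.e., 1 for |omega| < 15, 0 otherwise]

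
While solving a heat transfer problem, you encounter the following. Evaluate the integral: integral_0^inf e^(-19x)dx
integral_0^inf e^(-19x) dx=[-1/19 * e^(-19x)]_0^inf
=0 - (-1/19)=1/19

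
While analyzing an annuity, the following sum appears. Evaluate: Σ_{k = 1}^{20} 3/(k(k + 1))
Partial fractions: 3/(k(k+1)) = 3/k - 3/(k+1)
Telescoping sum: 3(1-1/21) = 3·20/21

Answer: 20/7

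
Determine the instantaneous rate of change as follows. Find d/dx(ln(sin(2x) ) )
Chain rule: d/dx[ln(u)]=u'/u where u=sin(2x)
u'=2cos(2x)

Answer: (2cos(2x))/(sin(2x))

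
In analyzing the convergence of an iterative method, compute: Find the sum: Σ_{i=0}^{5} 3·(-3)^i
Geometric series: S=a(1 - r^n)/(1 - r)
a=3, r=-3, n=6
S=3(1 - 729)/4=-546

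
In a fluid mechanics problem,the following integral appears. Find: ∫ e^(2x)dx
Since d/dx[e^(2x)] = 2e^(2x), we get 1/2 e^(2x)+C

Answer: (1/2)e^(2x)+C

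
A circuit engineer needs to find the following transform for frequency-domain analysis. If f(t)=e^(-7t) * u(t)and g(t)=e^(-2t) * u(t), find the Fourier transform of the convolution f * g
By the convolution theorem: F{f*g} = F(omega)*G(omega)
F(omega) = 1/(7+j*omega), G(omega) = 1/(2+j*omega)
F{f*g} = 1/((7+j*omega)(2+j*omega))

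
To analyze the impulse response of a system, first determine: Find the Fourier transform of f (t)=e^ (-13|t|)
Using the standard pair: F{e^(-a|t|)} = 2a/(a^2 + omega^2)
With a = 13: F(omega) = 26/(169 + omega^2)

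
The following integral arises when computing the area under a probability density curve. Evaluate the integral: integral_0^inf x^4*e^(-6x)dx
This is a Gamma integral. Substitute u=6x (du=6 dx):
integral_0^inf x^4 * e^(-6x) dx=(1/6^5) integral_0^inf u^4 * e^(-u) du
=Gamma(5)/6^5=4!/6^5=24/7776

Answer: 1/324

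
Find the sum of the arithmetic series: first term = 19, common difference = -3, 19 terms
Last term: a_n=19+(19-1)·-3=-35
Sum=n(a_1+a_n)/2=19(19+(-35))/2=-152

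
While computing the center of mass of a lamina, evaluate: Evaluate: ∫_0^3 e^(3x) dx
Antiderivative: (1/3)e^(3x)
Evaluate: (1/3)(e^9-1)

Answer: (e^9-1)/3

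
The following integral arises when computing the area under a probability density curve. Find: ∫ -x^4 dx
Using power rule: ∫ -x^4 dx=-1/5 x^5+C=(-1/5)x^5+C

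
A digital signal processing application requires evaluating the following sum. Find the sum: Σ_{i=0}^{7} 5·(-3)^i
Geometric series: S=a(1 - r^n)/(1 - r)
a=5, r=-3, n=8
S=5(1 - 6561)/4=-8200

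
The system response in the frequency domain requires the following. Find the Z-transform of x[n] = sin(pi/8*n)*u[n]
Z{sin(w0*n)*u[n]} = z*sin(w0)/(z^2 - 2z*cos(w0) + 1)
With w0 = pi/8: X(z) = z*sin(pi/8)/(z^2 - 2z*cos(pi/8) + 1)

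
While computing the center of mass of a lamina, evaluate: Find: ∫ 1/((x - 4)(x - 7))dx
Partial fractions: 1/((x-4)(x-7))=A/(x-4)+B/(x-7)
A=-1/3, B=1/3
∫ [-1/3· 1/(x-4)+1/3· 1/(x-7)] dx
=(1/3)[ln|x-7| - ln|x-4|]+C

Answer: (1/3)·ln|(x-7)/(x-4)|+C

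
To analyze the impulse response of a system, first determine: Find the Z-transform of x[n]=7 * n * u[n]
Z{n*u[n]}=z/(z-1)^2
By linearity: Z{7*n*u[n]}=7z/(z-1)^2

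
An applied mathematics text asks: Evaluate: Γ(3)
Γ(n)=(n-1)! for positive integers
Γ(3)=2!=2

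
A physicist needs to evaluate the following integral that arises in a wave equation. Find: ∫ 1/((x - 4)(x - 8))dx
Partial fractions: 1/((x-4)(x-8))=A/(x-4)+B/(x-8)
A=-1/4, B=1/4
∫ [-1/4· 1/(x-4)+1/4· 1/(x-8)] dx
=(1/4)[ln|x-8| - ln|x-4|]+C

Answer: (1/4)·ln|(x-8)/(x-4)|+C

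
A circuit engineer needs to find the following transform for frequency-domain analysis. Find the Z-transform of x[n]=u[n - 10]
Using the time-shift property: Z{u[n-10]} = z^(-10) * z/(z-1)
= z^(-9)/(z-1)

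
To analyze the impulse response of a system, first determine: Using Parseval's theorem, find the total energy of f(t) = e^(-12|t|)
Parseval's theorem: E=integral |f(t)|^2 dt=(1/2pi) integral |F(omega)|^2 domega
E=integral_{-inf}^{inf} e^(-24|t|) dt=2*integral_0^inf e^(-24t) dt=2/(2*12)=1/12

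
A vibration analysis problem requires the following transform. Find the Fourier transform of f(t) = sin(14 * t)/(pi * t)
sin(W*t)/(pi*t)=(W/pi)*sinc(W*t/pi) is the impulse response of the ideal low-pass filter with cutoff W (here W=14).
Its Fourier transform is a rectangular function:
F(omega)=1 for |omega| < 14, 0 otherwise

Answer: rect(omega/28) [i.e., 1 for |omega| < 14, 0 otherwise]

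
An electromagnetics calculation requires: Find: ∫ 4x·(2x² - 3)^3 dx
Let u=2x² - 3, du=4x dx
∫ u^3 du=u^4/4 + C

Answer: (2x² - 3)^4/4 + C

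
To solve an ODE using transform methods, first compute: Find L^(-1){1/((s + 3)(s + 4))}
Partial fractions: 1/((s + 3)(s + 4)) = A/(s + 3) + B/(s + 4)
Cover-up: A = 1/(s + 4)|_{s = -3} = 1; B = 1/(s + 3)|_{s = -4} = -1
L^(-1) = e^(-3t) - e^(-4t)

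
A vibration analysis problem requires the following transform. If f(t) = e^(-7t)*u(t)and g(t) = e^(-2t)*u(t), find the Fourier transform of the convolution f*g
By the convolution theorem: F{f*g}=F(omega)*G(omega)
F(omega)=1/(7+j*omega), G(omega)=1/(2+j*omega)
F{f*g}=1/((7+j*omega)(2+j*omega))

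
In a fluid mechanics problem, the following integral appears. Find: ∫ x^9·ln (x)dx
By parts: u=ln(x), dv=x^9 dx
du=1/x dx, v=x^10/10
=x^10·ln(x)/10 - ∫ x^9/10 dx
=x^10·ln(x)/10 - x^10/100 + C

Answer: x^10(ln(x)/10 - 1/100) + C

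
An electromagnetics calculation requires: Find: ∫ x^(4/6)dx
Power rule: ∫ x^(2/3) dx=x^(5/3)/(5/3)+C

Answer: (3/5)·x^(5/3)+C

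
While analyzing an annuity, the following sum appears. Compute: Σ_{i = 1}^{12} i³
Using formula: Σ i^3=[n(n + 1)/2]²=[12·13/2]²=6084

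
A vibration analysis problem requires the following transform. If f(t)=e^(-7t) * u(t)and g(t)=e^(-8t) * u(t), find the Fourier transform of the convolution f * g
By the convolution theorem: F{f*g} = F(omega)*G(omega)
F(omega) = 1/(7+j*omega), G(omega) = 1/(8+j*omega)
F{f*g} = 1/((7+j*omega)(8+j*omega))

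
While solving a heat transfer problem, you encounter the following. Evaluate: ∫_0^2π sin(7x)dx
Antiderivative: -cos(7x)/7
Evaluate at bounds: [-cos(7·2π)/7] - [-cos(7·0)/7]
=(-(1) + (1))/7=0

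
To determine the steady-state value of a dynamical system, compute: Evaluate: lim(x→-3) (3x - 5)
Polynomial is continuous, so substitute x=-3:
3·(-3)-5=-14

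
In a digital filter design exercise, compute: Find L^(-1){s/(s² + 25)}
L^(-1){s/(s²+w²)} = cos(wt)
Here w = 5

Answer: cos(5t)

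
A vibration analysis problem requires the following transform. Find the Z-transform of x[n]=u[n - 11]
Using the time-shift property: Z{u[n-11]} = z^(-11) * z/(z-1)
= z^(-10)/(z-1)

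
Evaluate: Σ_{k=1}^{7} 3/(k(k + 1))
Partial fractions: 3/(k(k + 1))=3/k - 3/(k + 1)
Telescoping sum: 3(1 - 1/8)=3·7/8

Answer: 21/8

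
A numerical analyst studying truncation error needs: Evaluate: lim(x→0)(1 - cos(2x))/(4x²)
Using 1-cos(u) ≈ u²/2 for small u:
(1-cos(2x)) ≈ (2x)²/2=4x²/2
So limit=4/(2·4)=1/2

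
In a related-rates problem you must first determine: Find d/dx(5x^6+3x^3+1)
Power rule: d/dx(ax^n)=n·a·x^(n-1)
Term by term: 30·x^5 + 9·x^2

Answer: 30x^5 + 9x^2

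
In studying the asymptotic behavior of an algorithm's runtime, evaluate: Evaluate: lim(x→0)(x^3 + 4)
Polynomial is continuous, so substitute x = 0:
1·0^3+4 = 4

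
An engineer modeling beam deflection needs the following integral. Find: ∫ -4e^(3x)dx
Since d/dx[e^(3x)] = 3e^(3x), we get -4/3 e^(3x)+C

Answer: (-4/3)e^(3x)+C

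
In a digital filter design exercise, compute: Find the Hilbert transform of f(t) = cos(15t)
The Hilbert transform shifts each frequency component by -pi/2.
H{cos(wt)} = sin(wt)
With w = 15: H{cos(15t)} = sin(15t)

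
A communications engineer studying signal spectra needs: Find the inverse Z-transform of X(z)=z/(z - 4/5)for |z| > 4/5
Standard pair: z/(z-a) <-> a^n * u[n] for causal signals
With a = 4/5: x[n] = (4/5)^n * u[n]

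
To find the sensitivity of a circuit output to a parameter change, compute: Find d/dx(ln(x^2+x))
Chain rule: d/dx[ln(u)]=u'/u where u=x^2+x
u'=2x+1

Answer: (2x+1)/(x^2+x)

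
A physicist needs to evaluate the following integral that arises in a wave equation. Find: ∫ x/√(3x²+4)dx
Let u = 3x² + 4, du = 6x dx
∫ (1/6)·u^(-1/2) du = √u/3 + C

Answer: √(3x² + 4)/3 + C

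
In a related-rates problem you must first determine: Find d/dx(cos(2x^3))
Chain rule: d/dx[cos(u)]=-sin(u)·u' where u=2x^3
u'=6x^2

Answer: -6x^2·sin(2x^3)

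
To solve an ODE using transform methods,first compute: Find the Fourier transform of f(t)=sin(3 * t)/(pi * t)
sin(W*t)/(pi*t) = (W/pi)*sinc(W*t/pi) is the impulse response of the ideal low-pass filter with cutoff W (here W = 3).
Its Fourier transform is a rectangular function:
F(omega) = 1 for |omega| < 3, 0 otherwise

Answer: rect(omega/6) [i.e., 1 for |omega| < 3, 0 otherwise]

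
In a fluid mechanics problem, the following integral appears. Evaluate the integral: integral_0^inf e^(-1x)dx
integral_0^inf e^(-1x) dx = [-1/1 * e^(-1x)]_0^inf
= 0 - (-1/1) = 1/1

Answer: 1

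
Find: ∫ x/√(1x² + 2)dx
Let u=x²+2, du=2x dx
∫ (1/2)·u^(-1/2) du=√u+C

Answer: √(x²+2)+C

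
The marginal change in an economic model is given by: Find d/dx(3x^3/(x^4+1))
Quotient rule: (f/g)'=(f'g - fg')/g²
f=3x^3, f'=9x^2
g=x^4+1, g'=4x^3

Answer: (9x^2·(x^4+1)-12x^6)/(x^4+1)²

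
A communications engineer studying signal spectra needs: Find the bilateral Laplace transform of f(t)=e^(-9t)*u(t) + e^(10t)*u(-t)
For e^(-9t) * u(t): L=1/(s + 9), Re(s) > -9
For e^(10t) * u(-t): L=-1/(s-10), Re(s) < 10
Combined: F(s)=1/(s + 9) - 1/(s-10), -9 < Re(s) < 10

Answer: 1/(s + 9) - 1/(s-10), ROC: -9 < Re(s) < 10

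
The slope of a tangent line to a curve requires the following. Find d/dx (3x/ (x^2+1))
Quotient rule: (f/g)' = (f'g - fg')/g²
f = 3x, f' = 3
g = x^2 + 1, g' = 2x

Answer: (3·(x^2 + 1) - 6x^2)/(x^2 + 1)²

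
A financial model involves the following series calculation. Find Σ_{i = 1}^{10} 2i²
= 2·n(n + 1)(2n + 1)/6 = 2·10·11·21/6 = 770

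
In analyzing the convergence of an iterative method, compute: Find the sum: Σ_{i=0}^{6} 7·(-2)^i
Geometric series: S = a(1 - r^n)/(1 - r)
a = 7, r = -2, n = 7
S = 7(1 + 128)/3 = 301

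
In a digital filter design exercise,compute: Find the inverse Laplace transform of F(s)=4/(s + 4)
L^(-1){4/(s-a)} = c·e^(at)
Here a = -4, c = 4

Answer: 4e^(-4t)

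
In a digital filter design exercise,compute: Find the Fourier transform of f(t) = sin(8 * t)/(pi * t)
sin(W * t)/(pi * t)=(W/pi) * sinc(W * t/pi) is the impulse response of the ideal low-pass filter with cutoff W (here W=8).
Its Fourier transform is a rectangular function:
F(omega)=1 for |omega| < 8, 0 otherwise

Answer: rect(omega/16) [i.e., 1 for |omega| < 8, 0 otherwise]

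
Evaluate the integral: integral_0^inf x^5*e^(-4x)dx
This is a Gamma integral. Substitute u=4x (du=4 dx):
integral_0^inf x^5*e^(-4x) dx=(1/4^6) integral_0^inf u^5*e^(-u) du
=Gamma(6)/4^6=5!/4^6=120/4096

Answer: 15/512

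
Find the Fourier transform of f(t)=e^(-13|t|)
Using the standard pair: F{e^(-a|t|)} = 2a/(a^2+omega^2)
With a = 13: F(omega) = 26/(169+omega^2)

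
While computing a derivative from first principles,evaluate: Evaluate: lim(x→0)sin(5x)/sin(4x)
sin(u) ≈ u for small u:
sin(5x)/sin(4x) ≈ 5x/(4x) = 5/4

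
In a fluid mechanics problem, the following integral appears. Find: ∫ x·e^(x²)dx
Let u = x², du = 2x dx
∫ (1/2)e^u du = e^u/2+C

Answer: e^(x²)/2+C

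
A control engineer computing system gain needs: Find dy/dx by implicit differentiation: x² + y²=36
Differentiate both sides: 2x+2y·(dy/dx) = 0
Solve: dy/dx = -2x/(2y) = -x/y

Answer: dy/dx = -x/y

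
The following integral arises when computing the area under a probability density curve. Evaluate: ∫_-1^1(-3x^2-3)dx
Step 1: Find antiderivative F(x)=-x^3 - 3x
Step 2: F(1) - F(-1)=-4 - (4)=-8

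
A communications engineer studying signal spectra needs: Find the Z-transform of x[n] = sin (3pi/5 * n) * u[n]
Z{sin(w0*n)*u[n]} = z*sin(w0)/(z^2-2z*cos(w0)+1)
With w0 = 3pi/5: X(z) = z*sin(3pi/5)/(z^2-2z*cos(3pi/5)+1)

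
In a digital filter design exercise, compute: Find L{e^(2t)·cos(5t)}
First shifting: L{e^(at)f(t)} = F(s-a)
L{cos(5t)} = s/(s²+25)
Shift: (s-2)/((s-2)²+25)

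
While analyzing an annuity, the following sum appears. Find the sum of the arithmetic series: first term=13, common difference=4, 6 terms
Last term: a_n=13+(6-1)·4=33
Sum=n(a_1+a_n)/2=6(13+33)/2=138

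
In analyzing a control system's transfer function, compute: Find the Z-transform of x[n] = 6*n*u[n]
Z{n * u[n]}=z/(z-1)^2
By linearity: Z{6 * n * u[n]}=6z/(z-1)^2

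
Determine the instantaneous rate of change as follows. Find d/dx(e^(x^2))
Chain rule: d/dx[e^u] = e^u · u' where u = x^2
u' = 2x

Answer: 2x·e^(x^2)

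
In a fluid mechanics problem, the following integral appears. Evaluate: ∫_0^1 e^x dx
Antiderivative: e^x
Evaluate: (e^1-1)

Answer: e^1-1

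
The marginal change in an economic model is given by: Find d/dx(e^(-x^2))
Chain rule: d/dx[e^u]=e^u · u' where u=-x^2
u'=-2x

Answer: -2x·e^(-x^2)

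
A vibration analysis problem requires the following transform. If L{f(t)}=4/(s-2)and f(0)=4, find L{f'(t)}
L{f'(t)} = s·F(s) - f(0) = 4s/(s-2) - 4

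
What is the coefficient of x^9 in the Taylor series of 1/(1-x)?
1/(1-x) = Σ x^n for |x|<1
All coefficients are 1

Answer: 1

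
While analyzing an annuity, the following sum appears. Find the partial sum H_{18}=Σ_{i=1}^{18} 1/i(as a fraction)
H_18 = 1+1/2+1/3+...+1/18
= 14274301/4084080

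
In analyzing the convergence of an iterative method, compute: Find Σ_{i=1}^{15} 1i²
=1·n(n + 1)(2n + 1)/6=1·15·16·31/6=1240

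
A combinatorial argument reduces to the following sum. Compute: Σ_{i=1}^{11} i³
Using formula: Σ i^3=[n(n + 1)/2]²=[11·12/2]²=4356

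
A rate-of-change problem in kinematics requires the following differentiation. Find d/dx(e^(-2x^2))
Chain rule: d/dx[e^u] = e^u · u' where u = -2x^2
u' = -4x

Answer: -4x·e^(-2x^2)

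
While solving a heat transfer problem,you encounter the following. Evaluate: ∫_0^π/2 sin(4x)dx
Antiderivative: -cos(4x)/4
Evaluate at bounds: [-cos(4·π/2)/4] - [-cos(4·0)/4]
=(-(1) + (1))/4=0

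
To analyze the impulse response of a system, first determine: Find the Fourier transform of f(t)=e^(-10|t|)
Using the standard pair: F{e^(-a|t|)}=2a/(a^2+omega^2)
With a=10: F(omega)=20/(100+omega^2)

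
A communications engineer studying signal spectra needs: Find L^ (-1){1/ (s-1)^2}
L^(-1){1/(s-a)^n} = t^(n-1)·e^(at)/(n-1)!
Here a = 1, n = 2: t^1·e^(t)/1

Answer: t·e^(t)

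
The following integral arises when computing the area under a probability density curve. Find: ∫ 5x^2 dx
Using power rule: ∫ 5x^2 dx=5/3 x^3 + C=(5/3)x^3 + C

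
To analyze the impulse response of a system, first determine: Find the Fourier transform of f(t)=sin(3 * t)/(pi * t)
sin(W * t)/(pi * t) = (W/pi) * sinc(W * t/pi) is the impulse response of the ideal low-pass filter with cutoff W (here W = 3).
Its Fourier transform is a rectangular function:
F(omega) = 1 for |omega| < 3, 0 otherwise

Answer: rect(omega/6) [i.e., 1 for |omega| < 3, 0 otherwise]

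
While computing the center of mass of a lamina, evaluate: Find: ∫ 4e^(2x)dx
Since d/dx[e^(2x)]=2e^(2x), we get 2 e^(2x) + C

Answer: 2e^(2x) + C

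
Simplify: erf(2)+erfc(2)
By definition erfc(x) = 1 - erf(x)
erf(2)+erfc(2) = erf(2)+1 - erf(2) = 1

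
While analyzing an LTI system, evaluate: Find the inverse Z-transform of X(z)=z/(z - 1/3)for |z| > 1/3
Standard pair: z/(z-a) <-> a^n*u[n] for causal signals
With a=1/3: x[n]=(1/3)^n*u[n]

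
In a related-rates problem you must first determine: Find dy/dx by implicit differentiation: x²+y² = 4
Differentiate both sides: 2x+2y·(dy/dx) = 0
Solve: dy/dx = -2x/(2y) = -x/y

Answer: dy/dx = -x/y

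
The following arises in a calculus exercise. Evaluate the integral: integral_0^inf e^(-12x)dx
integral_0^inf e^(-12x) dx = [-1/12 * e^(-12x)]_0^inf
= 0 - (-1/12) = 1/12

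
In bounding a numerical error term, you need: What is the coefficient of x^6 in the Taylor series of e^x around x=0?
Taylor series of e^x = Σ x^n/n!
Coefficient of x^6 = 1/6! = 1/720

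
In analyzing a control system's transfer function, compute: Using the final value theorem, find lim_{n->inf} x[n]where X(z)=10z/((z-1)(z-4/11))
Final value theorem: lim x[n]=lim_{z->1} (z-1)*X(z)
(z-1)*X(z)=10z/(z-4/11)
As z->1: 10/(1 - 4/11)=10/(7/11)=110/7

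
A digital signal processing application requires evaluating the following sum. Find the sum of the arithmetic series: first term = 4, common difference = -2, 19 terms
Last term: a_n = 4 + (19 - 1)·-2 = -32
Sum = n(a_1 + a_n)/2 = 19(4 + (-32))/2 = -266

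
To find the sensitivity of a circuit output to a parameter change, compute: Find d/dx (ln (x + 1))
Chain rule: d/dx[ln(u)]=u'/u where u=x+1
u'=1

Answer: (1)/(x+1)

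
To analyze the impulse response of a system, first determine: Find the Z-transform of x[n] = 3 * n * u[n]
Z{n*u[n]} = z/(z-1)^2
By linearity: Z{3*n*u[n]} = 3z/(z-1)^2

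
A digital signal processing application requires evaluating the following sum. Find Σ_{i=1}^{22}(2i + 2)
=2·Σ i+2·22=2·253+44=550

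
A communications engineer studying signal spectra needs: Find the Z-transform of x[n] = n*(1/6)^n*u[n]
Using the property Z{n*a^n*u[n]} = az/(z-a)^2
With a = 1/6: X(z) = (1/6)z/(z - 1/6)^2, |z| > 1/6

Answer: (1/6)z/(z - 1/6)^2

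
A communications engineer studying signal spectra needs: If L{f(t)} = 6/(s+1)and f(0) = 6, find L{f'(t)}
L{f'(t)}=s·F(s) - f(0)=6s/(s + 1) - 6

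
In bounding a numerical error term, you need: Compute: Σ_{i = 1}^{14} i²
Using formula: Σ i^2=n(n + 1)(2n + 1)/6=14·15·29/6=1015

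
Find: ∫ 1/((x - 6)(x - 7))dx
Partial fractions: 1/((x-6)(x-7)) = A/(x-6)+B/(x-7)
A = -1, B = 1
∫ [-1· 1/(x-6)+1· 1/(x-7)] dx
= (1)[ln|x-7| - ln|x-6|]+C

Answer: ln|(x-7)/(x-6)|+C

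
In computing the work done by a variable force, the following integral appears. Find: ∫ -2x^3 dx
Using power rule: ∫ -2x^3 dx=-2/4 x^4 + C=(-1/2)x^4 + C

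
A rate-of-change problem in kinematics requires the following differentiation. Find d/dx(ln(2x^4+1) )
Chain rule: d/dx[ln(u)]=u'/u where u=2x^4 + 1
u'=8x^3

Answer: (8x^3)/(2x^4 + 1)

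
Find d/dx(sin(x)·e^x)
Product rule: (fg)'=f'g + fg'
f=sin(x), f'=cos(x)
g=e^x, g'=e^x

Answer: cos(x)·e^x + sin(x)·e^x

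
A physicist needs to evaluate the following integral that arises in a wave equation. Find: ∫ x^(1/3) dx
Power rule: ∫ x^(1/3) dx = x^(4/3)/(4/3)+C

Answer: (3/4)·x^(4/3)+C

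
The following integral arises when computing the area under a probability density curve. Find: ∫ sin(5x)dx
Using substitution u = 5x: ∫ sin(u) du/5 = -cos(u)/5+C

Answer: (-1/5)cos(5x)+C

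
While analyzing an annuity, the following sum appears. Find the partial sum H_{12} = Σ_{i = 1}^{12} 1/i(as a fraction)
H_12 = 1+1/2+1/3+...+1/12
= 86021/27720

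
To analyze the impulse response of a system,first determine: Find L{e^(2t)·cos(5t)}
First shifting: L{e^(at)f(t)} = F(s-a)
L{cos(5t)} = s/(s²+25)
Shift: (s-2)/((s-2)²+25)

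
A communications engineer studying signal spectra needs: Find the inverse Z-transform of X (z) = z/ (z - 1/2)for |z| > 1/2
Standard pair: z/(z-a) <-> a^n*u[n] for causal signals
With a = 1/2: x[n] = (1/2)^n*u[n]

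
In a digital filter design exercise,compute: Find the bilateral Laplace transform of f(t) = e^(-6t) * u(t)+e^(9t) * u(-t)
For e^(-6t)*u(t): L = 1/(s+6), Re(s) > -6
For e^(9t)*u(-t): L = -1/(s-9), Re(s) < 9
Combined: F(s) = 1/(s+6)-1/(s-9), -6 < Re(s) < 9

Answer: 1/(s+6)-1/(s-9), ROC: -6 < Re(s) < 9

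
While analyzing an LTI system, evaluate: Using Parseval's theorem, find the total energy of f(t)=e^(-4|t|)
Parseval's theorem: E = integral |f(t)|^2 dt = (1/2pi) integral |F(omega)|^2 domega
E = integral_{-inf}^{inf} e^(-8|t|) dt = 2 * integral_0^inf e^(-8t) dt = 2/(2 * 4) = 1/4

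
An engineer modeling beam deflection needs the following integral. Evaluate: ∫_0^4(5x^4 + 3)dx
Step 1: Find antiderivative F(x) = x^5 + 3x
Step 2: F(4) - F(0) = 1036 - (0) = 1036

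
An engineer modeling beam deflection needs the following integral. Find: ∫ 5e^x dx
Since d/dx[e^x]=+ e^x, we get 5e^x + C

Answer: 5e^x + C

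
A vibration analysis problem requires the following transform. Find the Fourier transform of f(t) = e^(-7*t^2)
The Fourier transform of a Gaussian e^(-a*t^2) is sqrt(pi/a)*e^(-omega^2/(4a)).
With a=7: F(omega)=sqrt(pi/7)*e^(-omega^2/28)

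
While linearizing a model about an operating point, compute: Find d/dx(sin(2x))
Chain rule: d/dx[sin(u)] = cos(u)·u' where u = 2x
u' = 2

Answer: 2·cos(2x)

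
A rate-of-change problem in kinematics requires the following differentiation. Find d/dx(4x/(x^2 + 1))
Quotient rule: (f/g)'=(f'g - fg')/g²
f=4x, f'=4
g=x^2+1, g'=2x

Answer: (4·(x^2+1)-8x^2)/(x^2+1)²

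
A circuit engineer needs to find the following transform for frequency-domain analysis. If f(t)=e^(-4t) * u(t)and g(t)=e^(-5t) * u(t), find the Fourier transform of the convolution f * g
By the convolution theorem: F{f * g}=F(omega) * G(omega)
F(omega)=1/(4+j * omega), G(omega)=1/(5+j * omega)
F{f * g}=1/((4+j * omega)(5+j * omega))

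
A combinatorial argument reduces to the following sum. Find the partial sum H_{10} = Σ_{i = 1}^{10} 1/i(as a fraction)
H_10=1 + 1/2 + 1/3 + ... + 1/10
=7381/2520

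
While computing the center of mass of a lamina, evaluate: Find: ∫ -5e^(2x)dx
Since d/dx[e^(2x)] = 2e^(2x), we get -5/2 e^(2x)+C

Answer: (-5/2)e^(2x)+C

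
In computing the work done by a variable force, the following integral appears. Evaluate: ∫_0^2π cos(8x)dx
Antiderivative: sin(8x)/8
Evaluate at bounds: [sin(8·2π)/8] - [sin(8·0)/8]
=((0) - (0))/8=0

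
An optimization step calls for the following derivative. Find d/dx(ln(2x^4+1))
Chain rule: d/dx[ln(u)]=u'/u where u=2x^4 + 1
u'=8x^3

Answer: (8x^3)/(2x^4 + 1)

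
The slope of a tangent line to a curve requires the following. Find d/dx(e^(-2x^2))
Chain rule: d/dx[e^u] = e^u · u' where u = -2x^2
u' = -4x

Answer: -4x·e^(-2x^2)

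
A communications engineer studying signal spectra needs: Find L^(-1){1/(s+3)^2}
L^(-1){1/(s-a)^n} = t^(n-1)·e^(at)/(n-1)!
Here a = -3, n = 2: t^1·e^(-3t)/1

Answer: t·e^(-3t)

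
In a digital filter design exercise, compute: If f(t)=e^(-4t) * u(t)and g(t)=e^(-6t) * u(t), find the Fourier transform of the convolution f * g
By the convolution theorem: F{f * g}=F(omega) * G(omega)
F(omega)=1/(4 + j * omega), G(omega)=1/(6 + j * omega)
F{f * g}=1/((4 + j * omega)(6 + j * omega))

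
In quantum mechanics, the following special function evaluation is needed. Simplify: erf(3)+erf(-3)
erf is odd: erf(-3)=-erf(3)
erf(3)+erf(-3)=erf(3) - erf(3)=0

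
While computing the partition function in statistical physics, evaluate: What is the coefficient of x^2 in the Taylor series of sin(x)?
sin(x) has only odd powers. Coefficient of x^2=0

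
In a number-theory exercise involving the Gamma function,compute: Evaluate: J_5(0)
J_n(0) = 0 for all n > 0 (Bessel function of first kind)
J_5(0) = 0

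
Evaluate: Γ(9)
Γ(n)=(n-1)! for positive integers
Γ(9)=8!=40320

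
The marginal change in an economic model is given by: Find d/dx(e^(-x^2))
Chain rule: d/dx[e^u] = e^u · u' where u = -x^2
u' = -2x

Answer: -2x·e^(-x^2)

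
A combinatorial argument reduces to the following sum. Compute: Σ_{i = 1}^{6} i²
Using formula: Σ i^2=n(n + 1)(2n + 1)/6=6·7·13/6=91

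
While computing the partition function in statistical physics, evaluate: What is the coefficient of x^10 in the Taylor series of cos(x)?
cos(x) = Σ (-1)^k x^(2k)/(2k)!
For x^10: (-1)^5/10! = -1/3628800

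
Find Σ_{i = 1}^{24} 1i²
= 1·n(n + 1)(2n + 1)/6 = 1·24·25·49/6 = 4900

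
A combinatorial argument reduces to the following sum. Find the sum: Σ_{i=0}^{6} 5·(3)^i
Geometric series: S=a(1 - r^n)/(1 - r)
a=5, r=3, n=7
S=5(1-2187)/-2=5465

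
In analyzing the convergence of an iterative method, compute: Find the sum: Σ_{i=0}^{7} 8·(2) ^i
Geometric series: S=a(1 - r^n)/(1 - r)
a=8, r=2, n=8
S=8(1-256)/-1=2040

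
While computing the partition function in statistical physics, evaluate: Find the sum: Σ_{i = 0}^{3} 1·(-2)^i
Geometric series: S=a(1 - r^n)/(1 - r)
a=1, r=-2, n=4
S=1(1-16)/3=-5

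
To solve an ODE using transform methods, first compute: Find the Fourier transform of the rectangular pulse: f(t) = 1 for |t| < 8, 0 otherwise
F(omega) = integral from -8 to 8 of e^(-j*omega*t) dt
= 2*sin(8*omega)/omega = 16*sinc(8*omega/pi)

Answer: 2*sin(8*omega)/omega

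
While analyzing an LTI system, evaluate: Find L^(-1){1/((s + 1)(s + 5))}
Partial fractions: 1/((s+1)(s+5))=A/(s+1)+B/(s+5)
Cover-up: A=1/(s+5)|_{s=-1}=1/4; B=1/(s+1)|_{s=-5}=-1/4
L^(-1)=(1/4)e^(-t) - (1/4)e^(-5t)

Answer: (1/4)(e^(-t) - e^(-5t))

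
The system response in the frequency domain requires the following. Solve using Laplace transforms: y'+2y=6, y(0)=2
Take L of both sides: sY(s) - 2 + 2Y(s) = 6/s
Y(s)(s + 2) = 6/s + 2
Y(s) = 6/(s(s + 2)) + 2/(s + 2)
Partial fractions: 6/(s(s + 2)) = 3/s - 3/(s + 2)
So Y(s) = 3/s - 1/(s + 2)
Inverse transform (L^(-1){1/s} = 1, L^(-1){1/(s + 2)} = e^(-2t)):

Answer: y(t) = 3 - e^(-2t)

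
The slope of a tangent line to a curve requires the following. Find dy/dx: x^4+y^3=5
Differentiate: 4x^3 + 3y^2·(dy/dx) = 0
dy/dx = -4x^3/(3y^2)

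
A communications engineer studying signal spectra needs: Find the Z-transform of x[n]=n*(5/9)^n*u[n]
Using the property Z{n * a^n * u[n]} = az/(z-a)^2
With a = 5/9: X(z) = (5/9)z/(z - 5/9)^2, |z| > 5/9

Answer: (5/9)z/(z - 5/9)^2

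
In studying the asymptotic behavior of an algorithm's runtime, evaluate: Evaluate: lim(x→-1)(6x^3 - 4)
Polynomial is continuous, so substitute x = -1:
6·(-1)^3 - 4 = -10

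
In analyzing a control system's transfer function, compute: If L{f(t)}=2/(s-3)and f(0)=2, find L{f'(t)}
L{f'(t)}=s·F(s) - f(0)=2s/(s-3) - 2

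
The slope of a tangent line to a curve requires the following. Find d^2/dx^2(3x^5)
Apply power rule 2 times:
d^1: 15x^4
d^2: 60x^3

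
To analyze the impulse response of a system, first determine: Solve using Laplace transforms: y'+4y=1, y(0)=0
Take L of both sides: sY(s)-0+4Y(s)=1/s
Y(s)(s+4)=1/s+0
Y(s)=1/(s(s+4))+0/(s+4)
Partial fractions: 1/(s(s+4))=(1/4)/s - (1/4)/(s+4)
So Y(s)=(1/4)/s - (1/4)/(s+4)
Inverse transform (L^(-1){1/s}=1, L^(-1){1/(s+4)}=e^(-4t)):

Answer: y(t)=1/4 - (1/4)·e^(-4t)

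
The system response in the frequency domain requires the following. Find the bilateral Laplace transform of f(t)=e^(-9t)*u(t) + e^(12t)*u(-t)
For e^(-9t) * u(t): L=1/(s + 9), Re(s) > -9
For e^(12t) * u(-t): L=-1/(s-12), Re(s) < 12
Combined: F(s)=1/(s + 9) - 1/(s-12), -9 < Re(s) < 12

Answer: 1/(s + 9) - 1/(s-12), ROC: -9 < Re(s) < 12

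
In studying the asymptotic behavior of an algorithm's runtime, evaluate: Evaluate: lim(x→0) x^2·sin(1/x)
Squeeze theorem: -|x^2| ≤ x^2·sin(1/x) ≤ |x^2|
Since x^2 → 0 as x → 0, by squeeze theorem the limit is 0

Answer: 0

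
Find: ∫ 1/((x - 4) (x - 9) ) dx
Partial fractions: 1/((x-4)(x-9))=A/(x-4)+B/(x-9)
A=-1/5, B=1/5
∫ [-1/5· 1/(x-4)+1/5· 1/(x-9)] dx
=(1/5)[ln|x-9| - ln|x-4|]+C

Answer: (1/5)·ln|(x-9)/(x-4)|+C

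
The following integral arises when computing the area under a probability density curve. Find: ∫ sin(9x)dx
Using substitution u=9x: ∫ sin(u) du/9=-cos(u)/9 + C

Answer: (-1/9)cos(9x) + C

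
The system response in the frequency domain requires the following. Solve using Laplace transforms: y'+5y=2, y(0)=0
Take L of both sides: sY(s)-0+5Y(s) = 2/s
Y(s)(s+5) = 2/s+0
Y(s) = 2/(s(s+5))+0/(s+5)
Partial fractions: 2/(s(s+5)) = (2/5)/s - (2/5)/(s+5)
So Y(s) = (2/5)/s - (2/5)/(s+5)
Inverse transform (L^(-1){1/s} = 1, L^(-1){1/(s+5)} = e^(-5t)):

Answer: y(t) = 2/5 - (2/5)·e^(-5t)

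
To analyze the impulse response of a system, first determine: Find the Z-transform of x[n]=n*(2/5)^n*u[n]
Using the property Z{n*a^n*u[n]} = az/(z-a)^2
With a = 2/5: X(z) = (2/5)z/(z - 2/5)^2, |z| > 2/5

Answer: (2/5)z/(z - 2/5)^2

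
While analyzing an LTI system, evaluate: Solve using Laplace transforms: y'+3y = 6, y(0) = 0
Take L of both sides: sY(s) - 0 + 3Y(s)=6/s
Y(s)(s + 3)=6/s + 0
Y(s)=6/(s(s + 3)) + 0/(s + 3)
Partial fractions: 6/(s(s + 3))=2/s - 2/(s + 3)
So Y(s)=2/s - 2/(s + 3)
Inverse transform (L^(-1){1/s}=1, L^(-1){1/(s + 3)}=e^(-3t)):

Answer: y(t)=2 - 2·e^(-3t)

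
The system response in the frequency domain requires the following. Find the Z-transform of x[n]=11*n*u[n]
Z{n * u[n]}=z/(z-1)^2
By linearity: Z{11 * n * u[n]}=11z/(z-1)^2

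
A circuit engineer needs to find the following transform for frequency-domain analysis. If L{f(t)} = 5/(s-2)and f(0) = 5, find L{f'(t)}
L{f'(t)}=s·F(s) - f(0)=5s/(s-2) - 5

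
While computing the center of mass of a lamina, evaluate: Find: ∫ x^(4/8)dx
Power rule: ∫ x^(1/2) dx=x^(3/2)/(3/2) + C

Answer: (2/3)·x^(3/2) + C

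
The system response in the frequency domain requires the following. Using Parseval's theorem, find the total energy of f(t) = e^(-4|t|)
Parseval's theorem: E = integral |f(t)|^2 dt = (1/2pi) integral |F(omega)|^2 domega
E = integral_{-inf}^{inf} e^(-8|t|) dt = 2 * integral_0^inf e^(-8t) dt = 2/(2 * 4) = 1/4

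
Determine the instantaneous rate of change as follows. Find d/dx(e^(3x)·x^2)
Product rule: (fg)' = f'g+fg'
f = e^(3x), f' = 3·e^(3x)
g = x^2, g' = 2x

Answer: 3·e^(3x)·x^2+2·e^(3x)·x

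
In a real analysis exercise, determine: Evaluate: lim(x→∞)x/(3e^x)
Apply L'Hôpital 1 times (∞/∞ each time):
Eventually get 1!/(3e^x) → 0

Answer: 0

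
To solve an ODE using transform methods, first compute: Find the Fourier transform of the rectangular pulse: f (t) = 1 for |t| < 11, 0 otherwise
F(omega)=integral from -11 to 11 of e^(-j*omega*t) dt
=2*sin(11*omega)/omega=22*sinc(11*omega/pi)

Answer: 2*sin(11*omega)/omega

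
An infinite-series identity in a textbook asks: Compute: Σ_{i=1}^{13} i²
Using formula: Σ i^2 = n(n + 1)(2n + 1)/6 = 13·14·27/6 = 819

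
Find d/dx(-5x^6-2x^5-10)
Power rule: d/dx(ax^n)=n·a·x^(n-1)
Term by term: -30·x^5 - 10·x^4

Answer: -30x^5 - 10x^4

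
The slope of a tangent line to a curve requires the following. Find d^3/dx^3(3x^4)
Apply power rule 3 times:
d^1: 12x^3
d^2: 36x^2
d^3: 72x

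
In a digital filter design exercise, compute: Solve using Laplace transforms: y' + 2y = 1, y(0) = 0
Take L of both sides: sY(s)-0+2Y(s)=1/s
Y(s)(s+2)=1/s+0
Y(s)=1/(s(s+2))+0/(s+2)
Partial fractions: 1/(s(s+2))=(1/2)/s - (1/2)/(s+2)
So Y(s)=(1/2)/s - (1/2)/(s+2)
Inverse transform (L^(-1){1/s}=1, L^(-1){1/(s+2)}=e^(-2t)):

Answer: y(t)=1/2 - (1/2)·e^(-2t)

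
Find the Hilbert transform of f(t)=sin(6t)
The Hilbert transform shifts each frequency component by -pi/2.
H{sin(wt)}=-cos(wt)
With w=6: H{sin(6t)}=-cos(6t)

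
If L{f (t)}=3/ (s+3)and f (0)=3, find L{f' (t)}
L{f'(t)}=s·F(s) - f(0)=3s/(s+3)-3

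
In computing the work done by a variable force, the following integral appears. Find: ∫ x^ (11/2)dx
Power rule: ∫ x^(11/2) dx=x^(13/2)/(13/2)+C

Answer: (2/13)·x^(13/2)+C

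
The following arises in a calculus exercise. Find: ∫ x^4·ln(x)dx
By parts: u = ln(x), dv = x^4 dx
du = 1/x dx, v = x^5/5
= x^5·ln(x)/5 - ∫ x^4/5 dx
= x^5·ln(x)/5 - x^5/25 + C

Answer: x^5(ln(x)/5 - 1/25) + C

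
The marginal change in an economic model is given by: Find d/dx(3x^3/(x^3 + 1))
Quotient rule: (f/g)' = (f'g - fg')/g²
f = 3x^3, f' = 9x^2
g = x^3+1, g' = 3x^2

Answer: (9x^2·(x^3+1)-9x^5)/(x^3+1)²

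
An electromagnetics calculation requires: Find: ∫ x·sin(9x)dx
By parts: u = x, dv = sin(9x) dx
du = dx, v = -cos(9x)/9
= -x·cos(9x)/9 + sin(9x)/9² + C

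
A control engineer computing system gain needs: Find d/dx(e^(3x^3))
Chain rule: d/dx[e^u] = e^u · u' where u = 3x^3
u' = 9x^2

Answer: 9x^2·e^(3x^3)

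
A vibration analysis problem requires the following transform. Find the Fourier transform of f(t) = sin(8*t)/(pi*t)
sin(W*t)/(pi*t) = (W/pi)*sinc(W*t/pi) is the impulse response of the ideal low-pass filter with cutoff W (here W = 8).
Its Fourier transform is a rectangular function:
F(omega) = 1 for |omega| < 8, 0 otherwise

Answer: rect(omega/16) [i.e., 1 for |omega| < 8, 0 otherwise]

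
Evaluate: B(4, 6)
B(x,y) = Γ(x)Γ(y)/Γ(x + y) = (x-1)!(y-1)!/(x + y-1)!
B(4,6) = 3!·5!/9! = 1/504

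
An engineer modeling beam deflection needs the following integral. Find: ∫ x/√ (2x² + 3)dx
Let u=2x² + 3, du=4x dx
∫ (1/4)·u^(-1/2) du=√u/2 + C

Answer: √(2x² + 3)/2 + C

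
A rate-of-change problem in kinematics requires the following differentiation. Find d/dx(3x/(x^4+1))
Quotient rule: (f/g)' = (f'g - fg')/g²
f = 3x, f' = 3
g = x^4+1, g' = 4x^3

Answer: (3·(x^4+1)-12x^4)/(x^4+1)²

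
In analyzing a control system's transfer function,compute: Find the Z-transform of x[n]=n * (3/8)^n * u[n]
Using the property Z{n * a^n * u[n]}=az/(z-a)^2
With a=3/8: X(z)=(3/8)z/(z - 3/8)^2, |z| > 3/8

Answer: (3/8)z/(z - 3/8)^2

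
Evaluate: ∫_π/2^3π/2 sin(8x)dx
Antiderivative: -cos(8x)/8
Evaluate at bounds: [-cos(8·3π/2)/8] - [-cos(8·π/2)/8]
= (-(1)+(1))/8 = 0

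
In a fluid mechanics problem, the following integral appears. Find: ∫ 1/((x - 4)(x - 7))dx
Partial fractions: 1/((x-4)(x-7))=A/(x-4)+B/(x-7)
A=-1/3, B=1/3
∫ [-1/3· 1/(x-4)+1/3· 1/(x-7)] dx
=(1/3)[ln|x-7| - ln|x-4|]+C

Answer: (1/3)·ln|(x-7)/(x-4)|+C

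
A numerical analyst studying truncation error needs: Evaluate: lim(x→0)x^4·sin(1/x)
Squeeze theorem: -|x^4| ≤ x^4·sin(1/x) ≤ |x^4|
Since x^4 → 0 as x → 0, by squeeze theorem the limit is 0

Answer: 0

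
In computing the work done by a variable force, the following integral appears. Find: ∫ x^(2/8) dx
Power rule: ∫ x^(1/4) dx=x^(5/4)/(5/4)+C

Answer: (4/5)·x^(5/4)+C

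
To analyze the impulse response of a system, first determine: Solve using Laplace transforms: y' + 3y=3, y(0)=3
Take L of both sides: sY(s) - 3 + 3Y(s)=3/s
Y(s)(s + 3)=3/s + 3
Y(s)=3/(s(s + 3)) + 3/(s + 3)
Partial fractions: 3/(s(s + 3))=1/s - 1/(s + 3)
So Y(s)=1/s + 2/(s + 3)
Inverse transform (L^(-1){1/s}=1, L^(-1){1/(s + 3)}=e^(-3t)):

Answer: y(t)=1 + 2·e^(-3t)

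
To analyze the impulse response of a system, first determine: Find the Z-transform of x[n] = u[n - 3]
Using the time-shift property: Z{u[n-3]} = z^(-3) * z/(z-1)
= z^(-2)/(z-1)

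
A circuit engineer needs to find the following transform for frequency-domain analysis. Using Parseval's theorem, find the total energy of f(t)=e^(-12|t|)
Parseval's theorem: E=integral |f(t)|^2 dt=(1/2pi) integral |F(omega)|^2 domega
E=integral_{-inf}^{inf} e^(-24|t|) dt=2*integral_0^inf e^(-24t) dt=2/(2*12)=1/12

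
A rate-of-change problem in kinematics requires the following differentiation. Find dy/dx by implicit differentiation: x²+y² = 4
Differentiate both sides: 2x + 2y·(dy/dx) = 0
Solve: dy/dx = -2x/(2y) = -x/y

Answer: dy/dx = -x/y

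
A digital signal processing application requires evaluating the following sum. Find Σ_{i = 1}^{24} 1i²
=1·n(n + 1)(2n + 1)/6=1·24·25·49/6=4900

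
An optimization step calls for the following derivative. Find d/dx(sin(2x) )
Chain rule: d/dx[sin(u)]=cos(u)·u' where u=2x
u'=2

Answer: 2·cos(2x)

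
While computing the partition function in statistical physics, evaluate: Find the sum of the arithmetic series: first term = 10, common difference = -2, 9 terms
Last term: a_n=10 + (9 - 1)·-2=-6
Sum=n(a_1 + a_n)/2=9(10 + (-6))/2=18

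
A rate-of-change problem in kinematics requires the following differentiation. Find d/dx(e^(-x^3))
Chain rule: d/dx[e^u]=e^u · u' where u=-x^3
u'=-3x^2

Answer: -3x^2·e^(-x^3)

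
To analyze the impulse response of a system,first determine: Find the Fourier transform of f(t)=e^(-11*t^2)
The Fourier transform of a Gaussian e^(-a * t^2) is sqrt(pi/a) * e^(-omega^2/(4a)).
With a=11: F(omega)=sqrt(pi/11) * e^(-omega^2/44)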